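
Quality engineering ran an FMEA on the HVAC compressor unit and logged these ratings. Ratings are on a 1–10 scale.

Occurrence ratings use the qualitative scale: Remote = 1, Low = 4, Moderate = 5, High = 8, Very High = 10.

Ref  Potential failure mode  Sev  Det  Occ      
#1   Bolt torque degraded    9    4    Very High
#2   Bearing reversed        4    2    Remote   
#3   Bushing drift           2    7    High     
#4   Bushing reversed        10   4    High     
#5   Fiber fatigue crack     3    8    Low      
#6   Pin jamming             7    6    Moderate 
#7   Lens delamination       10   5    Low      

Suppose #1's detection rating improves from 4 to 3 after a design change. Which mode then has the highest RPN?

#4

RPN = Severity × Occurrence × Detection:
  #1: 9 × 10 × 4 = 360
  #2: 4 × 1 × 2 = 8
  #3: 2 × 8 × 7 = 112
  #4: 10 × 8 × 4 = 320
  #5: 3 × 4 × 8 = 96
  #6: 7 × 5 × 6 = 210
  #7: 10 × 4 × 5 = 200
After action: #1 → 9 × 10 × 3 = 270.
Revised RPNs: #4=320, #1=270, #6=210, #7=200, #3=112, #5=96, #2=8.
Highest is now #4 (320).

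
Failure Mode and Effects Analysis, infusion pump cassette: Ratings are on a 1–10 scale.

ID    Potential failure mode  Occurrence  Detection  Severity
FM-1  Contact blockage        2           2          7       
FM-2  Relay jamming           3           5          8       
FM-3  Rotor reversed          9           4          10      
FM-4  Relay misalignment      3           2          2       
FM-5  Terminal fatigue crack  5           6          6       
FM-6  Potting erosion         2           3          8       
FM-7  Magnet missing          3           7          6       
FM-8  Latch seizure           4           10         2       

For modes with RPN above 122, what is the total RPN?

666

RPN = Severity × Occurrence × Detection:
  FM-1: 7 × 2 × 2 = 28
  FM-2: 8 × 3 × 5 = 120
  FM-3: 10 × 9 × 4 = 360
  FM-4: 2 × 3 × 2 = 12
  FM-5: 6 × 5 × 6 = 180
  FM-6: 8 × 2 × 3 = 48
  FM-7: 6 × 3 × 7 = 126
  FM-8: 2 × 4 × 10 = 80
RPN > 122: FM-3 (360), FM-5 (180), FM-7 (126).
Sum: 360 + 180 + 126 = 666.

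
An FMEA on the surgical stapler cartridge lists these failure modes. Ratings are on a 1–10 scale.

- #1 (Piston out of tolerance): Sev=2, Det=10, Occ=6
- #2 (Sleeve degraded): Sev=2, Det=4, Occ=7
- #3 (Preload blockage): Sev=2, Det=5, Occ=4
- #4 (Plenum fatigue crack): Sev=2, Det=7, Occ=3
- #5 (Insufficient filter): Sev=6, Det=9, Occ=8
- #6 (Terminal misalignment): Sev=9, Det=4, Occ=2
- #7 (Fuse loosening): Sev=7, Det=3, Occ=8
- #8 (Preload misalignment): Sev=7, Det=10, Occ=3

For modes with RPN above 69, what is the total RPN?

1002

RPN = Severity × Occurrence × Detection:
  #1: 2 × 6 × 10 = 120
  #2: 2 × 7 × 4 = 56
  #3: 2 × 4 × 5 = 40
  #4: 2 × 3 × 7 = 42
  #5: 6 × 8 × 9 = 432
  #6: 9 × 2 × 4 = 72
  #7: 7 × 8 × 3 = 168
  #8: 7 × 3 × 10 = 210
RPN > 69: #1 (120), #5 (432), #6 (72), #7 (168), #8 (210).
Sum: 120 + 432 + 72 + 168 + 210 = 1002.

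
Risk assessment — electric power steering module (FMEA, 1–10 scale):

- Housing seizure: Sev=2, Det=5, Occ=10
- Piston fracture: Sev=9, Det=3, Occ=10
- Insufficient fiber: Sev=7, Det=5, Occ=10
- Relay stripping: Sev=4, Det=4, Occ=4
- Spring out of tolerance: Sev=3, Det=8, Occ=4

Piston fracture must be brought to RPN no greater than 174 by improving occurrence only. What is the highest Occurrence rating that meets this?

6

Piston fracture: S=9, O=10, D=3 → current RPN = 270.
Fixed product = 27. Need 27 × O ≤ 174, so O ≤ 174/27 = 6.44.
Maximum integer Occurrence rating = 6 (gives RPN 162; O=7 would give 189 > 174).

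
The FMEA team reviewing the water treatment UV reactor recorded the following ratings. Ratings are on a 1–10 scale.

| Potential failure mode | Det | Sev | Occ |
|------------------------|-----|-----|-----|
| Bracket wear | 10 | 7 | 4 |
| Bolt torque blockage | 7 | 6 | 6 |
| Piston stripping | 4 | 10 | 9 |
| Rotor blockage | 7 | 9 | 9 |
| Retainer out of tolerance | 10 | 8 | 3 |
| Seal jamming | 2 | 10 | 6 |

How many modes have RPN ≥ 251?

RPN = Severity × Occurrence × Detection:
  Bracket wear: 7 × 4 × 10 = 280
  Bolt torque blockage: 6 × 6 × 7 = 252
  Piston stripping: 10 × 9 × 4 = 360
  Rotor blockage: 9 × 9 × 7 = 567
  Retainer out of tolerance: 8 × 3 × 10 = 240
  Seal jamming: 10 × 6 × 2 = 120
Modes with RPN ≥ 251: Bracket wear (280), Bolt torque blockage (252), Piston stripping (360), Rotor blockage (567) → 4.

4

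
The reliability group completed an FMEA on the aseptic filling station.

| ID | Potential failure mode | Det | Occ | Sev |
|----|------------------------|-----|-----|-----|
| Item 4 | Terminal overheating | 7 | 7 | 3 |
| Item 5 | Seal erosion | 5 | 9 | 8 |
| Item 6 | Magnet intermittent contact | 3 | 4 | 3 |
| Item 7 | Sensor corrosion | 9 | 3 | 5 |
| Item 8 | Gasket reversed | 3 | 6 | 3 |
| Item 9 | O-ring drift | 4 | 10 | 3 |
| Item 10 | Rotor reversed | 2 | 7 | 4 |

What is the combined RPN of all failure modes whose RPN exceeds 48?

RPN = Severity × Occurrence × Detection:
  Item 4: 3 × 7 × 7 = 147
  Item 5: 8 × 9 × 5 = 360
  Item 6: 3 × 4 × 3 = 36
  Item 7: 5 × 3 × 9 = 135
  Item 8: 3 × 6 × 3 = 54
  Item 9: 3 × 10 × 4 = 120
  Item 10: 4 × 7 × 2 = 56
RPN > 48: Item 4 (147), Item 5 (360), Item 7 (135), Item 8 (54), Item 9 (120), Item 10 (56).
Sum: 147 + 360 + 135 + 54 + 120 + 56 = 872.

872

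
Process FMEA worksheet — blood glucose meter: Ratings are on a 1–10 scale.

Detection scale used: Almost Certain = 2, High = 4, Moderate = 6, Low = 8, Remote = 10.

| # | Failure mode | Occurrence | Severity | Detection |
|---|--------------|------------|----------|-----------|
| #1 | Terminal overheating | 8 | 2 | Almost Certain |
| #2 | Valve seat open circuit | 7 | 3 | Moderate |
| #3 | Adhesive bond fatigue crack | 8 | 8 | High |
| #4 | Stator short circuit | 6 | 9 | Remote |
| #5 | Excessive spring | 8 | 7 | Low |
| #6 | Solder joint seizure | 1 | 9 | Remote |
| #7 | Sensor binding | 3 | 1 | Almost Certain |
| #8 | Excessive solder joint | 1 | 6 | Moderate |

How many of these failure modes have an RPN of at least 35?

RPN = Severity × Occurrence × Detection:
  #1: 2 × 8 × 2 = 32
  #2: 3 × 7 × 6 = 126
  #3: 8 × 8 × 4 = 256
  #4: 9 × 6 × 10 = 540
  #5: 7 × 8 × 8 = 448
  #6: 9 × 1 × 10 = 90
  #7: 1 × 3 × 2 = 6
  #8: 6 × 1 × 6 = 36
Modes with RPN ≥ 35: #2 (126), #3 (256), #4 (540), #5 (448), #6 (90), #8 (36) → 6.

6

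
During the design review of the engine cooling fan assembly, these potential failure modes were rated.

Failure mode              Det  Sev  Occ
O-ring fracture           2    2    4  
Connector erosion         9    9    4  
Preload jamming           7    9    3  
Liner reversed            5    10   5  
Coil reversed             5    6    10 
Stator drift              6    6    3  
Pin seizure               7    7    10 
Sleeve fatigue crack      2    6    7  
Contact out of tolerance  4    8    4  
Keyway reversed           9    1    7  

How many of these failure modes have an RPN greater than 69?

8

RPN = Severity × Occurrence × Detection:
  O-ring fracture: 2 × 4 × 2 = 16
  Connector erosion: 9 × 4 × 9 = 324
  Preload jamming: 9 × 3 × 7 = 189
  Liner reversed: 10 × 5 × 5 = 250
  Coil reversed: 6 × 10 × 5 = 300
  Stator drift: 6 × 3 × 6 = 108
  Pin seizure: 7 × 10 × 7 = 490
  Sleeve fatigue crack: 6 × 7 × 2 = 84
  Contact out of tolerance: 8 × 4 × 4 = 128
  Keyway reversed: 1 × 7 × 9 = 63
Modes with RPN > 69: Connector erosion (324), Preload jamming (189), Liner reversed (250), Coil reversed (300), Stator drift (108), Pin seizure (490), Sleeve fatigue crack (84), Contact out of tolerance (128) → 8.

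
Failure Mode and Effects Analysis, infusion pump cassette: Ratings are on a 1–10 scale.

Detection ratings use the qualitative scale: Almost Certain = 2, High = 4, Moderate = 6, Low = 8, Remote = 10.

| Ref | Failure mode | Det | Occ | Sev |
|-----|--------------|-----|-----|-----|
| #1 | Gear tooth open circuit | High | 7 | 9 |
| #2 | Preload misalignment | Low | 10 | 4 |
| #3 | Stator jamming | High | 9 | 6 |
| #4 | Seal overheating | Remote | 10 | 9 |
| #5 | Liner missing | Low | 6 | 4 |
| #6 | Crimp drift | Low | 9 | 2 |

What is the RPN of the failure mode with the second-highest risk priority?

RPN = Severity × Occurrence × Detection:
  #1: 9 × 7 × 4 = 252
  #2: 4 × 10 × 8 = 320
  #3: 6 × 9 × 4 = 216
  #4: 9 × 10 × 10 = 900
  #5: 4 × 6 × 8 = 192
  #6: 2 × 9 × 8 = 144
Sorted descending: 900, 320, 252, 216, 192, 144.
The second-highest RPN is 320 (#2).

320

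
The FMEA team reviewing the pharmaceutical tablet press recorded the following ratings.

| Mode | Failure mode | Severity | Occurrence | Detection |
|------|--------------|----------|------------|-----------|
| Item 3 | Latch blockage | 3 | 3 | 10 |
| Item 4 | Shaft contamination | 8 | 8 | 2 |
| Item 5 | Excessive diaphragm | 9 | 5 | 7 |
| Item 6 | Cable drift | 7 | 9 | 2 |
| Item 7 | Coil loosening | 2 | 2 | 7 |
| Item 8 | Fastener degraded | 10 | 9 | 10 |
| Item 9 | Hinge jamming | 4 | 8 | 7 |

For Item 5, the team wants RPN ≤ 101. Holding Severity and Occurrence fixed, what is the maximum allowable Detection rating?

2

Item 5: S=9, O=5, D=7 → current RPN = 315.
Fixed product = 45. Need 45 × D ≤ 101, so D ≤ 101/45 = 2.24.
Maximum integer Detection rating = 2 (gives RPN 90; D=3 would give 135 > 101).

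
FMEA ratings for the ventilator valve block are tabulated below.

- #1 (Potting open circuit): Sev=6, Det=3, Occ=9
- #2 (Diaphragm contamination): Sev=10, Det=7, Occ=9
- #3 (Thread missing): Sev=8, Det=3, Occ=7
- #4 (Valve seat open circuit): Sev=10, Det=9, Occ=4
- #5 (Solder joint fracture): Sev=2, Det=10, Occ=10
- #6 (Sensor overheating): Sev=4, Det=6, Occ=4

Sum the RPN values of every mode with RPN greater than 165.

1358

RPN = Severity × Occurrence × Detection:
  #1: 6 × 9 × 3 = 162
  #2: 10 × 9 × 7 = 630
  #3: 8 × 7 × 3 = 168
  #4: 10 × 4 × 9 = 360
  #5: 2 × 10 × 10 = 200
  #6: 4 × 4 × 6 = 96
RPN > 165: #2 (630), #3 (168), #4 (360), #5 (200).
Sum: 630 + 168 + 360 + 200 = 1358.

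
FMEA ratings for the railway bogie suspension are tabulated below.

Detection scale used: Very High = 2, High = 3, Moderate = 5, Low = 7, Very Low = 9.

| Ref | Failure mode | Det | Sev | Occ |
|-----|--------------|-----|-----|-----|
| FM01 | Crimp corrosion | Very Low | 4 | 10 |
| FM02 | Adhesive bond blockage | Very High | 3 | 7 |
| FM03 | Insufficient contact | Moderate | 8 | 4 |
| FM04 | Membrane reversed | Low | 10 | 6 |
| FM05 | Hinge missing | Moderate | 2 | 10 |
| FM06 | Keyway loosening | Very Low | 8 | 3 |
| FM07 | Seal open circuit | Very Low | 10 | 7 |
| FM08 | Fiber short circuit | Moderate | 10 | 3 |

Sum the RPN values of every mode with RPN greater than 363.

RPN = Severity × Occurrence × Detection:
  FM01: 4 × 10 × 9 = 360
  FM02: 3 × 7 × 2 = 42
  FM03: 8 × 4 × 5 = 160
  FM04: 10 × 6 × 7 = 420
  FM05: 2 × 10 × 5 = 100
  FM06: 8 × 3 × 9 = 216
  FM07: 10 × 7 × 9 = 630
  FM08: 10 × 3 × 5 = 150
RPN > 363: FM04 (420), FM07 (630).
Sum: 420 + 630 = 1050.

1050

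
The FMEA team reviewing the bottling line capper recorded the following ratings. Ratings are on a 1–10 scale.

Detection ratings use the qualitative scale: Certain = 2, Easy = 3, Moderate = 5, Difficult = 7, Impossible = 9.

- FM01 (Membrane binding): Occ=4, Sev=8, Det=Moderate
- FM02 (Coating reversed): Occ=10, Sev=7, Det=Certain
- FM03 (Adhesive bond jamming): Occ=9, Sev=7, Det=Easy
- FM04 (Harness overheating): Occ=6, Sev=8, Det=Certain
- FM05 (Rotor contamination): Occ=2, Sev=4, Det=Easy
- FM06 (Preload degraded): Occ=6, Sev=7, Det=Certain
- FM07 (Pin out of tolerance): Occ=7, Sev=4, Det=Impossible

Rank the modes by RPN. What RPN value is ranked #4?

140

RPN = Severity × Occurrence × Detection:
  FM01: 8 × 4 × 5 = 160
  FM02: 7 × 10 × 2 = 140
  FM03: 7 × 9 × 3 = 189
  FM04: 8 × 6 × 2 = 96
  FM05: 4 × 2 × 3 = 24
  FM06: 7 × 6 × 2 = 84
  FM07: 4 × 7 × 9 = 252
Sorted descending: 252, 189, 160, 140, 96, 84, 24.
The fourth-highest RPN is 140 (FM02).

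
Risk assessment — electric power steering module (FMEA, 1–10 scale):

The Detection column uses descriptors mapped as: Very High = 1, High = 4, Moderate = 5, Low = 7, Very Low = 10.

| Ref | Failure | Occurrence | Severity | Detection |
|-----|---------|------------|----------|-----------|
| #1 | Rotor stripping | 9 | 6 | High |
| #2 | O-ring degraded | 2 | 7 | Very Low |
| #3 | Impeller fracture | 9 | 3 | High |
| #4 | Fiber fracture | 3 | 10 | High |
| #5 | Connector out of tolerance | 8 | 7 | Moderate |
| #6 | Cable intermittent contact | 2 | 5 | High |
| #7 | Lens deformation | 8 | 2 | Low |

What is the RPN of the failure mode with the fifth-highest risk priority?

112

RPN = Severity × Occurrence × Detection:
  #1: 6 × 9 × 4 = 216
  #2: 7 × 2 × 10 = 140
  #3: 3 × 9 × 4 = 108
  #4: 10 × 3 × 4 = 120
  #5: 7 × 8 × 5 = 280
  #6: 5 × 2 × 4 = 40
  #7: 2 × 8 × 7 = 112
Sorted descending: 280, 216, 140, 120, 112, 108, 40.
The fifth-highest RPN is 112 (#7).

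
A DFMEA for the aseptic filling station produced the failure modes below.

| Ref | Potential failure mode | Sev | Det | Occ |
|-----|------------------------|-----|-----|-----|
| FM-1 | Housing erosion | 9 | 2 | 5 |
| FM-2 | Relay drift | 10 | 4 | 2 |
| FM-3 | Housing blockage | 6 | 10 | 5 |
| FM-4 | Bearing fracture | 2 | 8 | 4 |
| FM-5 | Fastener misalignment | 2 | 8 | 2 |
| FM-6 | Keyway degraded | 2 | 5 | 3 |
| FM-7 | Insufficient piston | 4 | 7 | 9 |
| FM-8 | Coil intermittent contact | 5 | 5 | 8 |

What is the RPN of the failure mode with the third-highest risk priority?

200

RPN = Severity × Occurrence × Detection:
  FM-1: 9 × 5 × 2 = 90
  FM-2: 10 × 2 × 4 = 80
  FM-3: 6 × 5 × 10 = 300
  FM-4: 2 × 4 × 8 = 64
  FM-5: 2 × 2 × 8 = 32
  FM-6: 2 × 3 × 5 = 30
  FM-7: 4 × 9 × 7 = 252
  FM-8: 5 × 8 × 5 = 200
Sorted descending: 300, 252, 200, 90, 80, 64, 32, 30.
The third-highest RPN is 200 (FM-8).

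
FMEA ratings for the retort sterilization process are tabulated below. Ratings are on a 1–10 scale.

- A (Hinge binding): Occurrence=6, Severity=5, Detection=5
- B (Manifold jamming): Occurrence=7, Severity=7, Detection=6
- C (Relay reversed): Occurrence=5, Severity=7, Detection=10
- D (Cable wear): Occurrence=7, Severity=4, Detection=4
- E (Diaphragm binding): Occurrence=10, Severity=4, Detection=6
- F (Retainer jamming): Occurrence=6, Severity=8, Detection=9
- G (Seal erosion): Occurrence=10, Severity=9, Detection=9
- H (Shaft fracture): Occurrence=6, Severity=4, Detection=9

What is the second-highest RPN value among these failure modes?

RPN = Severity × Occurrence × Detection:
  A: 5 × 6 × 5 = 150
  B: 7 × 7 × 6 = 294
  C: 7 × 5 × 10 = 350
  D: 4 × 7 × 4 = 112
  E: 4 × 10 × 6 = 240
  F: 8 × 6 × 9 = 432
  G: 9 × 10 × 9 = 810
  H: 4 × 6 × 9 = 216
Sorted descending: 810, 432, 350, 294, 240, 216, 150, 112.
The second-highest RPN is 432 (F).

432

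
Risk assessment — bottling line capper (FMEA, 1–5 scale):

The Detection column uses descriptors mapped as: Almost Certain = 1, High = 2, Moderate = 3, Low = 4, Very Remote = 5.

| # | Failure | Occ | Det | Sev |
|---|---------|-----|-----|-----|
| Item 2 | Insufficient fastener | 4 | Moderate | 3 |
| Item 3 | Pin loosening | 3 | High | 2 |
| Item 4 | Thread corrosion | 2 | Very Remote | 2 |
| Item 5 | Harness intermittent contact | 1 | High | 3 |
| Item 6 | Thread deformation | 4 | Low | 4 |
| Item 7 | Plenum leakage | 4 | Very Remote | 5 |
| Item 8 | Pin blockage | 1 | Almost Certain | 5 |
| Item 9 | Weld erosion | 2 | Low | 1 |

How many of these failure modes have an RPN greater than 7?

6

RPN = Severity × Occurrence × Detection:
  Item 2: 3 × 4 × 3 = 36
  Item 3: 2 × 3 × 2 = 12
  Item 4: 2 × 2 × 5 = 20
  Item 5: 3 × 1 × 2 = 6
  Item 6: 4 × 4 × 4 = 64
  Item 7: 5 × 4 × 5 = 100
  Item 8: 5 × 1 × 1 = 5
  Item 9: 1 × 2 × 4 = 8
Modes with RPN > 7: Item 2 (36), Item 3 (12), Item 4 (20), Item 6 (64), Item 7 (100), Item 9 (8) → 6.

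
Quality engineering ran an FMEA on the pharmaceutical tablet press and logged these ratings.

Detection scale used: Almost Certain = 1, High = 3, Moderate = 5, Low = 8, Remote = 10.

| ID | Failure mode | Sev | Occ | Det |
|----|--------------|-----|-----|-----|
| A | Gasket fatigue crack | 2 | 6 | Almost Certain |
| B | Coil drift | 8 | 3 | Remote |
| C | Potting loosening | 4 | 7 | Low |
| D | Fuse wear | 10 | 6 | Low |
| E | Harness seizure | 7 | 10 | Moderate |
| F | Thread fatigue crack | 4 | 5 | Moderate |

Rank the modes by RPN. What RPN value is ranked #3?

RPN = Severity × Occurrence × Detection:
  A: 2 × 6 × 1 = 12
  B: 8 × 3 × 10 = 240
  C: 4 × 7 × 8 = 224
  D: 10 × 6 × 8 = 480
  E: 7 × 10 × 5 = 350
  F: 4 × 5 × 5 = 100
Sorted descending: 480, 350, 240, 224, 100, 12.
The third-highest RPN is 240 (B).

240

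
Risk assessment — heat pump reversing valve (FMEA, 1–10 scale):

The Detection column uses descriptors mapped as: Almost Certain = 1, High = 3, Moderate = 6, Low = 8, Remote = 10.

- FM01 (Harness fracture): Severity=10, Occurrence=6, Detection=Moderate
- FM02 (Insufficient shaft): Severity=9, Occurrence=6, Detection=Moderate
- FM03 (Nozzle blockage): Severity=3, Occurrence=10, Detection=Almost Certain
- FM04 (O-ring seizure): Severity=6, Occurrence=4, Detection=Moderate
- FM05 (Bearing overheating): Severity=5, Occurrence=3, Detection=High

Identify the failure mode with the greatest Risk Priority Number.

RPN = Severity × Occurrence × Detection:
  FM01: 10 × 6 × 6 = 360
  FM02: 9 × 6 × 6 = 324
  FM03: 3 × 10 × 1 = 30
  FM04: 6 × 4 × 6 = 144
  FM05: 5 × 3 × 3 = 45
Highest RPN is 360 → FM01.

FM01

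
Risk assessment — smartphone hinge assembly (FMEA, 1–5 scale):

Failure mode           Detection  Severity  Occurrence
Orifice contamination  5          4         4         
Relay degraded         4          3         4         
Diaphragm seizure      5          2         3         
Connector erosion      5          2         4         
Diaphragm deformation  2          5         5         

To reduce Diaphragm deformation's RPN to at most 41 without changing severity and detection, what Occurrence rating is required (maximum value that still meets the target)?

4

Diaphragm deformation: S=5, O=5, D=2 → current RPN = 50.
Fixed product = 10. Need 10 × O ≤ 41, so O ≤ 41/10 = 4.10.
Maximum integer Occurrence rating = 4 (gives RPN 40; O=5 would give 50 > 41).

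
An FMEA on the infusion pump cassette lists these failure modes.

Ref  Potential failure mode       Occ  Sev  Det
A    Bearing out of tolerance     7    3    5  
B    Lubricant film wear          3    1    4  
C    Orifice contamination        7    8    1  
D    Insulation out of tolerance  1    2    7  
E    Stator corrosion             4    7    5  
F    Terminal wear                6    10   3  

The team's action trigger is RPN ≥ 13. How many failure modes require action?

5

RPN = Severity × Occurrence × Detection:
  A: 3 × 7 × 5 = 105
  B: 1 × 3 × 4 = 12
  C: 8 × 7 × 1 = 56
  D: 2 × 1 × 7 = 14
  E: 7 × 4 × 5 = 140
  F: 10 × 6 × 3 = 180
Modes with RPN ≥ 13: A (105), C (56), D (14), E (140), F (180) → 5.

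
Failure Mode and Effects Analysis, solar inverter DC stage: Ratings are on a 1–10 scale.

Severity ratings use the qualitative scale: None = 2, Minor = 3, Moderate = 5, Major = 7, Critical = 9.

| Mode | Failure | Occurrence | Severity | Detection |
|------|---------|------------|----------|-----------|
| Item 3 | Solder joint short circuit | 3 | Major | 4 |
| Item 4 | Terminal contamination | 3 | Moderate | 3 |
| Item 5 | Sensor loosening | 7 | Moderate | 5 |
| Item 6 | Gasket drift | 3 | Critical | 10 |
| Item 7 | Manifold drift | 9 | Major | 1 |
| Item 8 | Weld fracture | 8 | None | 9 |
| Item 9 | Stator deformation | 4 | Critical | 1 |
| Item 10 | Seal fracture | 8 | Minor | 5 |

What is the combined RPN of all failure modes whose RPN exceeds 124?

589

RPN = Severity × Occurrence × Detection:
  Item 3: 7 × 3 × 4 = 84
  Item 4: 5 × 3 × 3 = 45
  Item 5: 5 × 7 × 5 = 175
  Item 6: 9 × 3 × 10 = 270
  Item 7: 7 × 9 × 1 = 63
  Item 8: 2 × 8 × 9 = 144
  Item 9: 9 × 4 × 1 = 36
  Item 10: 3 × 8 × 5 = 120
RPN > 124: Item 5 (175), Item 6 (270), Item 8 (144).
Sum: 175 + 270 + 144 = 589.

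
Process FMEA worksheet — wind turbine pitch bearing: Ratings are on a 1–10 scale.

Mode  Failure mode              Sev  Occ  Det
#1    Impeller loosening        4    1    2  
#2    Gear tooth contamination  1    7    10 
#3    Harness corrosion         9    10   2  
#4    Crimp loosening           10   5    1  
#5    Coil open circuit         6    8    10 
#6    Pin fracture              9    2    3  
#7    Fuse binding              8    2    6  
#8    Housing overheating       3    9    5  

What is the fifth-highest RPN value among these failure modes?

70

RPN = Severity × Occurrence × Detection:
  #1: 4 × 1 × 2 = 8
  #2: 1 × 7 × 10 = 70
  #3: 9 × 10 × 2 = 180
  #4: 10 × 5 × 1 = 50
  #5: 6 × 8 × 10 = 480
  #6: 9 × 2 × 3 = 54
  #7: 8 × 2 × 6 = 96
  #8: 3 × 9 × 5 = 135
Sorted descending: 480, 180, 135, 96, 70, 54, 50, 8.
The fifth-highest RPN is 70 (#2).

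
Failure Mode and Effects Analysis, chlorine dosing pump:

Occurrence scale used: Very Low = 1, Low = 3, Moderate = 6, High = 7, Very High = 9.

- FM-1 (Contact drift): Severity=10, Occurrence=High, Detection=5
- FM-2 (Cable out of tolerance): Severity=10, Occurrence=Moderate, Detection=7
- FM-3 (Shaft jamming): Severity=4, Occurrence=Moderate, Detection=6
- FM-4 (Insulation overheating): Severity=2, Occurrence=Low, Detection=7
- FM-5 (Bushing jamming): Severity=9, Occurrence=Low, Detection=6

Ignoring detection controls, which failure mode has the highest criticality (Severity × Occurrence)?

FM-1

Criticality = Severity × Occurrence:
  FM-1: 10 × 7 = 70
  FM-2: 10 × 6 = 60
  FM-3: 4 × 6 = 24
  FM-4: 2 × 3 = 6
  FM-5: 9 × 3 = 27
Highest criticality is 70 → FM-1.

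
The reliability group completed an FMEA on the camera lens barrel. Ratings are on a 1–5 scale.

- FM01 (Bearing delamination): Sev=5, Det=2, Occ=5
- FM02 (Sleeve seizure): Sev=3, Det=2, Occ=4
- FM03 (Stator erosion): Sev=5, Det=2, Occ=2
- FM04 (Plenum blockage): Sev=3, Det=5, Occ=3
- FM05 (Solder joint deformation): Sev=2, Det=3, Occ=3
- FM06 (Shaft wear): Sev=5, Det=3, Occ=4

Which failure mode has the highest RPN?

FM06

RPN = Severity × Occurrence × Detection:
  FM01: 5 × 5 × 2 = 50
  FM02: 3 × 4 × 2 = 24
  FM03: 5 × 2 × 2 = 20
  FM04: 3 × 3 × 5 = 45
  FM05: 2 × 3 × 3 = 18
  FM06: 5 × 4 × 3 = 60
Highest RPN is 60 → FM06.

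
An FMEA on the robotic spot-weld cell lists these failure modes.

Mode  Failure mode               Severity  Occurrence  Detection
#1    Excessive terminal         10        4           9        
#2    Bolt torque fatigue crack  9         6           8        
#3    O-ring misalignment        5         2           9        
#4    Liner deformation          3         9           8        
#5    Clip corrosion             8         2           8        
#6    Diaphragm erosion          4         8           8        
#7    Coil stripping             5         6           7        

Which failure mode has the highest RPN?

#2

RPN = Severity × Occurrence × Detection:
  #1: 10 × 4 × 9 = 360
  #2: 9 × 6 × 8 = 432
  #3: 5 × 2 × 9 = 90
  #4: 3 × 9 × 8 = 216
  #5: 8 × 2 × 8 = 128
  #6: 4 × 8 × 8 = 256
  #7: 5 × 6 × 7 = 210
Highest RPN is 432 → #2.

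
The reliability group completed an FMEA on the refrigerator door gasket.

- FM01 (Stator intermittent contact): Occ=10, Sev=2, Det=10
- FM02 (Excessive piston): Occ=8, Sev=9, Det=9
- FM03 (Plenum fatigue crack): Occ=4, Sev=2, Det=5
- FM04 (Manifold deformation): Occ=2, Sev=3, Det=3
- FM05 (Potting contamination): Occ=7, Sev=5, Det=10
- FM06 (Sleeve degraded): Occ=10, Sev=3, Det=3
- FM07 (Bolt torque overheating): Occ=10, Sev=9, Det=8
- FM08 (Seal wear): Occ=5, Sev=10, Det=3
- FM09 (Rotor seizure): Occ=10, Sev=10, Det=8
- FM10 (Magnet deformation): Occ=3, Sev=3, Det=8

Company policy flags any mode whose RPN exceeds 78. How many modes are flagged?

RPN = Severity × Occurrence × Detection:
  FM01: 2 × 10 × 10 = 200
  FM02: 9 × 8 × 9 = 648
  FM03: 2 × 4 × 5 = 40
  FM04: 3 × 2 × 3 = 18
  FM05: 5 × 7 × 10 = 350
  FM06: 3 × 10 × 3 = 90
  FM07: 9 × 10 × 8 = 720
  FM08: 10 × 5 × 3 = 150
  FM09: 10 × 10 × 8 = 800
  FM10: 3 × 3 × 8 = 72
Modes with RPN > 78: FM01 (200), FM02 (648), FM05 (350), FM06 (90), FM07 (720), FM08 (150), FM09 (800) → 7.

7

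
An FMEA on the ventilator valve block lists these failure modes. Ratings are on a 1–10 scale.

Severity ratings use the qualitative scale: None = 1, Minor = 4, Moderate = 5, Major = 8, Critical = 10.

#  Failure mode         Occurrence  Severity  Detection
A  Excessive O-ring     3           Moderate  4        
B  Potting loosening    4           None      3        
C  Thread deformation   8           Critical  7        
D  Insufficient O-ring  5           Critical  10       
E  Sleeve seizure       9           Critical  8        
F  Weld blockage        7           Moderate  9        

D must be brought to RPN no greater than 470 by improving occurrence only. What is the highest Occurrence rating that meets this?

D: S=10, O=5, D=10 → current RPN = 500.
Fixed product = 100. Need 100 × O ≤ 470, so O ≤ 470/100 = 4.70.
Maximum integer Occurrence rating = 4 (gives RPN 400; O=5 would give 500 > 470).

4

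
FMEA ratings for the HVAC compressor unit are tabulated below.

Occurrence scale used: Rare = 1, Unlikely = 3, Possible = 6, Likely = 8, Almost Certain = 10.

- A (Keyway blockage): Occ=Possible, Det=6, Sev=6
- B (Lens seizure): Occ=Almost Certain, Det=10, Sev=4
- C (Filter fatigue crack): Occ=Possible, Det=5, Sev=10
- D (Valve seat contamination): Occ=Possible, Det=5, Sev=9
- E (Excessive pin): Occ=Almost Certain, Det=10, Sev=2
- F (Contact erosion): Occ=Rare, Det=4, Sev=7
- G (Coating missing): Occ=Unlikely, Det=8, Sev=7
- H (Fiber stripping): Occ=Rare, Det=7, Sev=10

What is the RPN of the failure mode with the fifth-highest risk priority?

200

RPN = Severity × Occurrence × Detection:
  A: 6 × 6 × 6 = 216
  B: 4 × 10 × 10 = 400
  C: 10 × 6 × 5 = 300
  D: 9 × 6 × 5 = 270
  E: 2 × 10 × 10 = 200
  F: 7 × 1 × 4 = 28
  G: 7 × 3 × 8 = 168
  H: 10 × 1 × 7 = 70
Sorted descending: 400, 300, 270, 216, 200, 168, 70, 28.
The fifth-highest RPN is 200 (E).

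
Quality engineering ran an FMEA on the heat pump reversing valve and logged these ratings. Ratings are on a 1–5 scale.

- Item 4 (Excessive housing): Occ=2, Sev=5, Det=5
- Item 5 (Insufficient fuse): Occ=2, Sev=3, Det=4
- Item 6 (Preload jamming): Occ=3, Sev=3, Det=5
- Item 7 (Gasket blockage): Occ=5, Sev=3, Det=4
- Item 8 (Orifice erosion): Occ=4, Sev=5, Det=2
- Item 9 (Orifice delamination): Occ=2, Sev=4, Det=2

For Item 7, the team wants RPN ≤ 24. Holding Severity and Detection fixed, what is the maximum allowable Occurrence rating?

Item 7: S=3, O=5, D=4 → current RPN = 60.
Fixed product = 12. Need 12 × O ≤ 24, so O ≤ 24/12 = 2.00.
Maximum integer Occurrence rating = 2 (gives RPN 24; O=3 would give 36 > 24).

2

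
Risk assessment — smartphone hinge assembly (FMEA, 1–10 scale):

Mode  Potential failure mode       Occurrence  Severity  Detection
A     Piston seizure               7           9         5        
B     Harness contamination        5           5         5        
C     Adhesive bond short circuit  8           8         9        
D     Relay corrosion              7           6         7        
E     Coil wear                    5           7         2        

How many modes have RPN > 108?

RPN = Severity × Occurrence × Detection:
  A: 9 × 7 × 5 = 315
  B: 5 × 5 × 5 = 125
  C: 8 × 8 × 9 = 576
  D: 6 × 7 × 7 = 294
  E: 7 × 5 × 2 = 70
Modes with RPN > 108: A (315), B (125), C (576), D (294) → 4.

4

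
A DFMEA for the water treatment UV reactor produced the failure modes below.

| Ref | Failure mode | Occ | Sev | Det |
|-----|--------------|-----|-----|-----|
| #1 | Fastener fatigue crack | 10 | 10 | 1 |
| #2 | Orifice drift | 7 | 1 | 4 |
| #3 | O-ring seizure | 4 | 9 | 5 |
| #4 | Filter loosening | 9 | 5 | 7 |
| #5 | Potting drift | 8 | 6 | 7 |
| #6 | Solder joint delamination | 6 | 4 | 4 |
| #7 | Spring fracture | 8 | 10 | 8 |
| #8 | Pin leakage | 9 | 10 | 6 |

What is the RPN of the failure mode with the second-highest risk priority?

540

RPN = Severity × Occurrence × Detection:
  #1: 10 × 10 × 1 = 100
  #2: 1 × 7 × 4 = 28
  #3: 9 × 4 × 5 = 180
  #4: 5 × 9 × 7 = 315
  #5: 6 × 8 × 7 = 336
  #6: 4 × 6 × 4 = 96
  #7: 10 × 8 × 8 = 640
  #8: 10 × 9 × 6 = 540
Sorted descending: 640, 540, 336, 315, 180, 100, 96, 28.
The second-highest RPN is 540 (#8).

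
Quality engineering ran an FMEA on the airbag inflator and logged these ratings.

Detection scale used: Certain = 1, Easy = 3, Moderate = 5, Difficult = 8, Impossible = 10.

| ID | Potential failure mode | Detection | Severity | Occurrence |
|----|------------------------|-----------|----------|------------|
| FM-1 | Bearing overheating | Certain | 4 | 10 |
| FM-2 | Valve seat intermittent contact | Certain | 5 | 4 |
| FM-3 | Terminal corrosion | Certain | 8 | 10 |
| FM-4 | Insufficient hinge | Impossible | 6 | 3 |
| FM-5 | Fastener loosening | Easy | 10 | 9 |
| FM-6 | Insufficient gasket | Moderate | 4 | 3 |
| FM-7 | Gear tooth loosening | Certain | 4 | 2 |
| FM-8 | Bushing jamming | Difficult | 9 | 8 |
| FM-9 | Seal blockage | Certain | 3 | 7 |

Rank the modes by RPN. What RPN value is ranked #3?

180

RPN = Severity × Occurrence × Detection:
  FM-1: 4 × 10 × 1 = 40
  FM-2: 5 × 4 × 1 = 20
  FM-3: 8 × 10 × 1 = 80
  FM-4: 6 × 3 × 10 = 180
  FM-5: 10 × 9 × 3 = 270
  FM-6: 4 × 3 × 5 = 60
  FM-7: 4 × 2 × 1 = 8
  FM-8: 9 × 8 × 8 = 576
  FM-9: 3 × 7 × 1 = 21
Sorted descending: 576, 270, 180, 80, 60, 40, 21, 20, 8.
The third-highest RPN is 180 (FM-4).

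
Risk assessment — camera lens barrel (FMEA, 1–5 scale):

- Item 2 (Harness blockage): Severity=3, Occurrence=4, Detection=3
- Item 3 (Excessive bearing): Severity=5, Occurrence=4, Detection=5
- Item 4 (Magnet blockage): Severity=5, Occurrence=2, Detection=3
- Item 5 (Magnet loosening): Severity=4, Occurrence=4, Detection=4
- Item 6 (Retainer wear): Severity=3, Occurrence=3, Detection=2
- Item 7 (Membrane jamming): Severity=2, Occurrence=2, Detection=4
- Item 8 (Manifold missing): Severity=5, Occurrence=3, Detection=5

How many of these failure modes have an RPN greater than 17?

RPN = Severity × Occurrence × Detection:
  Item 2: 3 × 4 × 3 = 36
  Item 3: 5 × 4 × 5 = 100
  Item 4: 5 × 2 × 3 = 30
  Item 5: 4 × 4 × 4 = 64
  Item 6: 3 × 3 × 2 = 18
  Item 7: 2 × 2 × 4 = 16
  Item 8: 5 × 3 × 5 = 75
Modes with RPN > 17: Item 2 (36), Item 3 (100), Item 4 (30), Item 5 (64), Item 6 (18), Item 8 (75) → 6.

6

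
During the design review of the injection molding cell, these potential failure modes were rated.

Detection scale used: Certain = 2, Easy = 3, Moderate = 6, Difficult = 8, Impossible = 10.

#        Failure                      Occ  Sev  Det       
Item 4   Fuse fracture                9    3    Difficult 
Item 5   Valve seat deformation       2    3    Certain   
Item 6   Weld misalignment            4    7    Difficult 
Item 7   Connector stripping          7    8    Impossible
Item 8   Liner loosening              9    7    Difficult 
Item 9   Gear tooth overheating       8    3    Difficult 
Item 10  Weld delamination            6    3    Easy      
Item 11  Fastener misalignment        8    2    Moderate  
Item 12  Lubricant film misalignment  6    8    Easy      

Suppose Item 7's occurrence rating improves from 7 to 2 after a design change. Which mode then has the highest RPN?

RPN = Severity × Occurrence × Detection:
  Item 4: 3 × 9 × 8 = 216
  Item 5: 3 × 2 × 2 = 12
  Item 6: 7 × 4 × 8 = 224
  Item 7: 8 × 7 × 10 = 560
  Item 8: 7 × 9 × 8 = 504
  Item 9: 3 × 8 × 8 = 192
  Item 10: 3 × 6 × 3 = 54
  Item 11: 2 × 8 × 6 = 96
  Item 12: 8 × 6 × 3 = 144
After action: Item 7 → 8 × 2 × 10 = 160.
Revised RPNs: Item 8=504, Item 6=224, Item 4=216, Item 9=192, Item 7=160, Item 12=144, Item 11=96, Item 10=54, Item 5=12.
Highest is now Item 8 (504).

Item 8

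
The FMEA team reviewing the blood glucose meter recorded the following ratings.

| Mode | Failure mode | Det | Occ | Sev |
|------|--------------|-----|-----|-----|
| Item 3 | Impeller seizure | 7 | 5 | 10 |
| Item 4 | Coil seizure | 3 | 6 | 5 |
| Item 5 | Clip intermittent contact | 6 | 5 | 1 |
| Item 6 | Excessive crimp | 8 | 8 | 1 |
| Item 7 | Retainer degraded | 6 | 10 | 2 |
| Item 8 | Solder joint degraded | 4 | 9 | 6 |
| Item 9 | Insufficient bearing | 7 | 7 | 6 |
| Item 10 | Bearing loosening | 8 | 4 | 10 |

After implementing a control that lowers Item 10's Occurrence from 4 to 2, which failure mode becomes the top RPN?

Item 3

RPN = Severity × Occurrence × Detection:
  Item 3: 10 × 5 × 7 = 350
  Item 4: 5 × 6 × 3 = 90
  Item 5: 1 × 5 × 6 = 30
  Item 6: 1 × 8 × 8 = 64
  Item 7: 2 × 10 × 6 = 120
  Item 8: 6 × 9 × 4 = 216
  Item 9: 6 × 7 × 7 = 294
  Item 10: 10 × 4 × 8 = 320
After action: Item 10 → 10 × 2 × 8 = 160.
Revised RPNs: Item 3=350, Item 9=294, Item 8=216, Item 10=160, Item 7=120, Item 4=90, Item 6=64, Item 5=30.
Highest is now Item 3 (350).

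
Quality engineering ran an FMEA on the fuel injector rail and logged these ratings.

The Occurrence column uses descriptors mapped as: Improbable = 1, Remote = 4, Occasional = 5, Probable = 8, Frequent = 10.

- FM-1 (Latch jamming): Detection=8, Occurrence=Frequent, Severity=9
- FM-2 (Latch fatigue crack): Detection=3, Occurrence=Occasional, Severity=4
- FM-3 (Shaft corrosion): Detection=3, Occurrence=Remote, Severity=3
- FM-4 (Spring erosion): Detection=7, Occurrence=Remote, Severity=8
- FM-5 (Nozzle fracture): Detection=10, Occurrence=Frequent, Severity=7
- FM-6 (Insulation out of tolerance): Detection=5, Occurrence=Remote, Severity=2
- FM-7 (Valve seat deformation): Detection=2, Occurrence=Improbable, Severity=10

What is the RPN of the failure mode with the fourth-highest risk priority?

RPN = Severity × Occurrence × Detection:
  FM-1: 9 × 10 × 8 = 720
  FM-2: 4 × 5 × 3 = 60
  FM-3: 3 × 4 × 3 = 36
  FM-4: 8 × 4 × 7 = 224
  FM-5: 7 × 10 × 10 = 700
  FM-6: 2 × 4 × 5 = 40
  FM-7: 10 × 1 × 2 = 20
Sorted descending: 720, 700, 224, 60, 40, 36, 20.
The fourth-highest RPN is 60 (FM-2).

60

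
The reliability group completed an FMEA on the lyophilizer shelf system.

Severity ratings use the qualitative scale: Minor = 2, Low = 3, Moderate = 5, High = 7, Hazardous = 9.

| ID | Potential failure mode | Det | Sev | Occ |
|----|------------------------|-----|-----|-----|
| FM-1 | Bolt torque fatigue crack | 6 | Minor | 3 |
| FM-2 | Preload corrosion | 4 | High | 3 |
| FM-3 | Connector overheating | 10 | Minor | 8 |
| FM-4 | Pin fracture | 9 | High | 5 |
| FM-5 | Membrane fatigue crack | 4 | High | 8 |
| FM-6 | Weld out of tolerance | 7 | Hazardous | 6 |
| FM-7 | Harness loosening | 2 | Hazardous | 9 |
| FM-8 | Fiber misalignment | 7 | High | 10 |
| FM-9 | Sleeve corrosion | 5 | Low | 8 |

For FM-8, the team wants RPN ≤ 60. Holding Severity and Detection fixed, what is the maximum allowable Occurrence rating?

1

FM-8: S=7, O=10, D=7 → current RPN = 490.
Fixed product = 49. Need 49 × O ≤ 60, so O ≤ 60/49 = 1.22.
Maximum integer Occurrence rating = 1 (gives RPN 49; O=2 would give 98 > 60).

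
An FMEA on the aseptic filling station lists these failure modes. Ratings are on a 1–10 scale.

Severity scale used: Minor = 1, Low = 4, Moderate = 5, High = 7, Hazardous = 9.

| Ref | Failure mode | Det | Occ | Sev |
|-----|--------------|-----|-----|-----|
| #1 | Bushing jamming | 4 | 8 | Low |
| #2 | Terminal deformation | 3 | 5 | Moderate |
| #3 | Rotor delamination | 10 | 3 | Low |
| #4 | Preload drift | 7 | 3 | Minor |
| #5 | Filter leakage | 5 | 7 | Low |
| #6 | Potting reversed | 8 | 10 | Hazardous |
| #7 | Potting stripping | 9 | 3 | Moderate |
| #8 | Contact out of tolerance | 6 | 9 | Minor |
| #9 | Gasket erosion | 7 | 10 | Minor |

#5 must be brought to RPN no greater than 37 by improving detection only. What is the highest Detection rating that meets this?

#5: S=4, O=7, D=5 → current RPN = 140.
Fixed product = 28. Need 28 × D ≤ 37, so D ≤ 37/28 = 1.32.
Maximum integer Detection rating = 1 (gives RPN 28; D=2 would give 56 > 37).

1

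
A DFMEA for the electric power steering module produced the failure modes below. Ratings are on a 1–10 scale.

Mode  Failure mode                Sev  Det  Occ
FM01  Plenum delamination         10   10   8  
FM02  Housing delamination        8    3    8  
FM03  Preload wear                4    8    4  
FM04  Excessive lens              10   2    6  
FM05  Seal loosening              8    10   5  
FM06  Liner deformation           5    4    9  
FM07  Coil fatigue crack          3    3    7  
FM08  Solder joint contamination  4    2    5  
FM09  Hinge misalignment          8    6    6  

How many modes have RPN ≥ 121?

RPN = Severity × Occurrence × Detection:
  FM01: 10 × 8 × 10 = 800
  FM02: 8 × 8 × 3 = 192
  FM03: 4 × 4 × 8 = 128
  FM04: 10 × 6 × 2 = 120
  FM05: 8 × 5 × 10 = 400
  FM06: 5 × 9 × 4 = 180
  FM07: 3 × 7 × 3 = 63
  FM08: 4 × 5 × 2 = 40
  FM09: 8 × 6 × 6 = 288
Modes with RPN ≥ 121: FM01 (800), FM02 (192), FM03 (128), FM05 (400), FM06 (180), FM09 (288) → 6.

6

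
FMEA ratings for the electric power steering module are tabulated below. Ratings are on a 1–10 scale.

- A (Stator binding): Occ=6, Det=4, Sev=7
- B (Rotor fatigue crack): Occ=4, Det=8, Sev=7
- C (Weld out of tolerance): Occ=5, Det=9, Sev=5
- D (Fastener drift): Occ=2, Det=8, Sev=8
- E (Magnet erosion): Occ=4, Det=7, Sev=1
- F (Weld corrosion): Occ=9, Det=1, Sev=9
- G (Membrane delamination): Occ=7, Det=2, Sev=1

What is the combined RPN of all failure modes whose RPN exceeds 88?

RPN = Severity × Occurrence × Detection:
  A: 7 × 6 × 4 = 168
  B: 7 × 4 × 8 = 224
  C: 5 × 5 × 9 = 225
  D: 8 × 2 × 8 = 128
  E: 1 × 4 × 7 = 28
  F: 9 × 9 × 1 = 81
  G: 1 × 7 × 2 = 14
RPN > 88: A (168), B (224), C (225), D (128).
Sum: 168 + 224 + 225 + 128 = 745.

745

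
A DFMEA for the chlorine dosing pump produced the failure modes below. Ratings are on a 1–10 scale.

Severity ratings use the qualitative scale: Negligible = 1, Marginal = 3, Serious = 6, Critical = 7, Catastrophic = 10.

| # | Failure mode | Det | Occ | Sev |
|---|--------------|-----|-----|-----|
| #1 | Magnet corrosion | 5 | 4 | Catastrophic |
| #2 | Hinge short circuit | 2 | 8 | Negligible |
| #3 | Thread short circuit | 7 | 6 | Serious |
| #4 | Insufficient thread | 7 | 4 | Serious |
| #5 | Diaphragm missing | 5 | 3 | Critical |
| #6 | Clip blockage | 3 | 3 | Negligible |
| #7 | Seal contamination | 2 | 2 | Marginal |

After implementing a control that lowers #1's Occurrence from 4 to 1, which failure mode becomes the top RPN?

#3

RPN = Severity × Occurrence × Detection:
  #1: 10 × 4 × 5 = 200
  #2: 1 × 8 × 2 = 16
  #3: 6 × 6 × 7 = 252
  #4: 6 × 4 × 7 = 168
  #5: 7 × 3 × 5 = 105
  #6: 1 × 3 × 3 = 9
  #7: 3 × 2 × 2 = 12
After action: #1 → 10 × 1 × 5 = 50.
Revised RPNs: #3=252, #4=168, #5=105, #1=50, #2=16, #7=12, #6=9.
Highest is now #3 (252).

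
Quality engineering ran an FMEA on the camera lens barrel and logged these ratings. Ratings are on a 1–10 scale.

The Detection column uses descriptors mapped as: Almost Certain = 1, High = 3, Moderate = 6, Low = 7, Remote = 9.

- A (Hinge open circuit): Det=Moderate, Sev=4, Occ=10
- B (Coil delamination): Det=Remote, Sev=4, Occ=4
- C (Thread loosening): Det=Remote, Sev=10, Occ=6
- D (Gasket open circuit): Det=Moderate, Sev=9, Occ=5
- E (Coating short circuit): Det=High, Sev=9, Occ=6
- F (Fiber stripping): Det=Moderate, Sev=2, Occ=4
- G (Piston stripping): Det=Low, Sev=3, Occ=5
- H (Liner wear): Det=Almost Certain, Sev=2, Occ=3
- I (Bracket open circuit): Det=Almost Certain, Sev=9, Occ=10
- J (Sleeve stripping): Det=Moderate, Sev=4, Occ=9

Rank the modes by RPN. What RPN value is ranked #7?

RPN = Severity × Occurrence × Detection:
  A: 4 × 10 × 6 = 240
  B: 4 × 4 × 9 = 144
  C: 10 × 6 × 9 = 540
  D: 9 × 5 × 6 = 270
  E: 9 × 6 × 3 = 162
  F: 2 × 4 × 6 = 48
  G: 3 × 5 × 7 = 105
  H: 2 × 3 × 1 = 6
  I: 9 × 10 × 1 = 90
  J: 4 × 9 × 6 = 216
Sorted descending: 540, 270, 240, 216, 162, 144, 105, 90, 48, 6.
The seventh-highest RPN is 105 (G).

105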